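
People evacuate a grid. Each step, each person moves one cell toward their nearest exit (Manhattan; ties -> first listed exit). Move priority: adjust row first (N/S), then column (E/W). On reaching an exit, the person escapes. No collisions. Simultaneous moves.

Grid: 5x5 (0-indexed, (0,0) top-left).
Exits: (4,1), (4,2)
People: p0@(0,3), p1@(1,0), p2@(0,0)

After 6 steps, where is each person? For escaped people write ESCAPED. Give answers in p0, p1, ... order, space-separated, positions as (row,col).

Step 1: p0:(0,3)->(1,3) | p1:(1,0)->(2,0) | p2:(0,0)->(1,0)
Step 2: p0:(1,3)->(2,3) | p1:(2,0)->(3,0) | p2:(1,0)->(2,0)
Step 3: p0:(2,3)->(3,3) | p1:(3,0)->(4,0) | p2:(2,0)->(3,0)
Step 4: p0:(3,3)->(4,3) | p1:(4,0)->(4,1)->EXIT | p2:(3,0)->(4,0)
Step 5: p0:(4,3)->(4,2)->EXIT | p1:escaped | p2:(4,0)->(4,1)->EXIT

ESCAPED ESCAPED ESCAPED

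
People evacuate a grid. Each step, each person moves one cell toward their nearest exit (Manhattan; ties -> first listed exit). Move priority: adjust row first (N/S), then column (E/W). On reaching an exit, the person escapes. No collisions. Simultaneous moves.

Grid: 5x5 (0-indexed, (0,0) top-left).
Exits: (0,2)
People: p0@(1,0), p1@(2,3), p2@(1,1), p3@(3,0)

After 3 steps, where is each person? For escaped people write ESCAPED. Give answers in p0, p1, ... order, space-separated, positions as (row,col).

Step 1: p0:(1,0)->(0,0) | p1:(2,3)->(1,3) | p2:(1,1)->(0,1) | p3:(3,0)->(2,0)
Step 2: p0:(0,0)->(0,1) | p1:(1,3)->(0,3) | p2:(0,1)->(0,2)->EXIT | p3:(2,0)->(1,0)
Step 3: p0:(0,1)->(0,2)->EXIT | p1:(0,3)->(0,2)->EXIT | p2:escaped | p3:(1,0)->(0,0)

ESCAPED ESCAPED ESCAPED (0,0)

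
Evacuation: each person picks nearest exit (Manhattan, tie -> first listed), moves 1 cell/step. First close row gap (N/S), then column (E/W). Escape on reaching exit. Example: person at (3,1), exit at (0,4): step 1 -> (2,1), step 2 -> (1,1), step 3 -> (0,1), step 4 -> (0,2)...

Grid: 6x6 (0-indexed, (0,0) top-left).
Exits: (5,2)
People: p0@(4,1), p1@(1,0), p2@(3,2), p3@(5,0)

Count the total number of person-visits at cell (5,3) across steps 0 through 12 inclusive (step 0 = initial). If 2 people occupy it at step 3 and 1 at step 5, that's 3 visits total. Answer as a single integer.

Answer: 0

Derivation:
Step 0: p0@(4,1) p1@(1,0) p2@(3,2) p3@(5,0) -> at (5,3): 0 [-], cum=0
Step 1: p0@(5,1) p1@(2,0) p2@(4,2) p3@(5,1) -> at (5,3): 0 [-], cum=0
Step 2: p0@ESC p1@(3,0) p2@ESC p3@ESC -> at (5,3): 0 [-], cum=0
Step 3: p0@ESC p1@(4,0) p2@ESC p3@ESC -> at (5,3): 0 [-], cum=0
Step 4: p0@ESC p1@(5,0) p2@ESC p3@ESC -> at (5,3): 0 [-], cum=0
Step 5: p0@ESC p1@(5,1) p2@ESC p3@ESC -> at (5,3): 0 [-], cum=0
Step 6: p0@ESC p1@ESC p2@ESC p3@ESC -> at (5,3): 0 [-], cum=0
Total visits = 0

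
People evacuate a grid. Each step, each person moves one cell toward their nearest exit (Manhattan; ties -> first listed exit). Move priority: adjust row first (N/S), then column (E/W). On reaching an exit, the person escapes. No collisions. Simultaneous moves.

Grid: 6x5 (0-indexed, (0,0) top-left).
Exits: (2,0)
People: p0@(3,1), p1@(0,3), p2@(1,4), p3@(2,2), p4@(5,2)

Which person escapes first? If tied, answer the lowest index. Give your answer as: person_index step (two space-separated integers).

Answer: 0 2

Derivation:
Step 1: p0:(3,1)->(2,1) | p1:(0,3)->(1,3) | p2:(1,4)->(2,4) | p3:(2,2)->(2,1) | p4:(5,2)->(4,2)
Step 2: p0:(2,1)->(2,0)->EXIT | p1:(1,3)->(2,3) | p2:(2,4)->(2,3) | p3:(2,1)->(2,0)->EXIT | p4:(4,2)->(3,2)
Step 3: p0:escaped | p1:(2,3)->(2,2) | p2:(2,3)->(2,2) | p3:escaped | p4:(3,2)->(2,2)
Step 4: p0:escaped | p1:(2,2)->(2,1) | p2:(2,2)->(2,1) | p3:escaped | p4:(2,2)->(2,1)
Step 5: p0:escaped | p1:(2,1)->(2,0)->EXIT | p2:(2,1)->(2,0)->EXIT | p3:escaped | p4:(2,1)->(2,0)->EXIT
Exit steps: [2, 5, 5, 2, 5]
First to escape: p0 at step 2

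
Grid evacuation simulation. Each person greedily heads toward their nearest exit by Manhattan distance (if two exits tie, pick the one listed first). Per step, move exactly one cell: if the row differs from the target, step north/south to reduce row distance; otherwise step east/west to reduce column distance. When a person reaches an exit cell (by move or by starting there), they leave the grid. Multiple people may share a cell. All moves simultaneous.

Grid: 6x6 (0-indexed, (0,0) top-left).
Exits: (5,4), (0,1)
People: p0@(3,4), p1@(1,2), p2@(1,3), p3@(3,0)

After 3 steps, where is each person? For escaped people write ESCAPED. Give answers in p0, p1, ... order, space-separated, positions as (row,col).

Step 1: p0:(3,4)->(4,4) | p1:(1,2)->(0,2) | p2:(1,3)->(0,3) | p3:(3,0)->(2,0)
Step 2: p0:(4,4)->(5,4)->EXIT | p1:(0,2)->(0,1)->EXIT | p2:(0,3)->(0,2) | p3:(2,0)->(1,0)
Step 3: p0:escaped | p1:escaped | p2:(0,2)->(0,1)->EXIT | p3:(1,0)->(0,0)

ESCAPED ESCAPED ESCAPED (0,0)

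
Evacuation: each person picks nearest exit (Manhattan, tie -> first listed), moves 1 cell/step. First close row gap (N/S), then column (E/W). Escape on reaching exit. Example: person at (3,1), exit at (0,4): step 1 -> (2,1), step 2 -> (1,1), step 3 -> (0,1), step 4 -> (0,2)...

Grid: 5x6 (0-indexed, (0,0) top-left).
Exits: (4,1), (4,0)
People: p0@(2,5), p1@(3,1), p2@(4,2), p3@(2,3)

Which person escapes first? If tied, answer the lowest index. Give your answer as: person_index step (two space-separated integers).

Answer: 1 1

Derivation:
Step 1: p0:(2,5)->(3,5) | p1:(3,1)->(4,1)->EXIT | p2:(4,2)->(4,1)->EXIT | p3:(2,3)->(3,3)
Step 2: p0:(3,5)->(4,5) | p1:escaped | p2:escaped | p3:(3,3)->(4,3)
Step 3: p0:(4,5)->(4,4) | p1:escaped | p2:escaped | p3:(4,3)->(4,2)
Step 4: p0:(4,4)->(4,3) | p1:escaped | p2:escaped | p3:(4,2)->(4,1)->EXIT
Step 5: p0:(4,3)->(4,2) | p1:escaped | p2:escaped | p3:escaped
Step 6: p0:(4,2)->(4,1)->EXIT | p1:escaped | p2:escaped | p3:escaped
Exit steps: [6, 1, 1, 4]
First to escape: p1 at step 1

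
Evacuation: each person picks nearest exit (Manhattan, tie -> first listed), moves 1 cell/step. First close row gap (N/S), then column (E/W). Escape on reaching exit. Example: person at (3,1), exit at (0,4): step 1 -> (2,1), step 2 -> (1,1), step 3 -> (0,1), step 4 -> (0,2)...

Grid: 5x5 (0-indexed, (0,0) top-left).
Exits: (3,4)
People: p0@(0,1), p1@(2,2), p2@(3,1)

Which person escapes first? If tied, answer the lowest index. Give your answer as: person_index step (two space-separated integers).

Answer: 1 3

Derivation:
Step 1: p0:(0,1)->(1,1) | p1:(2,2)->(3,2) | p2:(3,1)->(3,2)
Step 2: p0:(1,1)->(2,1) | p1:(3,2)->(3,3) | p2:(3,2)->(3,3)
Step 3: p0:(2,1)->(3,1) | p1:(3,3)->(3,4)->EXIT | p2:(3,3)->(3,4)->EXIT
Step 4: p0:(3,1)->(3,2) | p1:escaped | p2:escaped
Step 5: p0:(3,2)->(3,3) | p1:escaped | p2:escaped
Step 6: p0:(3,3)->(3,4)->EXIT | p1:escaped | p2:escaped
Exit steps: [6, 3, 3]
First to escape: p1 at step 3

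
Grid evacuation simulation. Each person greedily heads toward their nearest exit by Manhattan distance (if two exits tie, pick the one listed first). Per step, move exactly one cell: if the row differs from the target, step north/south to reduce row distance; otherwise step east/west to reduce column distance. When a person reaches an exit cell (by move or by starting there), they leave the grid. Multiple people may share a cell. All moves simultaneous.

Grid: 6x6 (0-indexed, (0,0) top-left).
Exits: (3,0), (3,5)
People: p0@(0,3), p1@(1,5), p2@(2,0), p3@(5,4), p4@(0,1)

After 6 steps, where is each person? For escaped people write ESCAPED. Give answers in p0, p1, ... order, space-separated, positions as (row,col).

Step 1: p0:(0,3)->(1,3) | p1:(1,5)->(2,5) | p2:(2,0)->(3,0)->EXIT | p3:(5,4)->(4,4) | p4:(0,1)->(1,1)
Step 2: p0:(1,3)->(2,3) | p1:(2,5)->(3,5)->EXIT | p2:escaped | p3:(4,4)->(3,4) | p4:(1,1)->(2,1)
Step 3: p0:(2,3)->(3,3) | p1:escaped | p2:escaped | p3:(3,4)->(3,5)->EXIT | p4:(2,1)->(3,1)
Step 4: p0:(3,3)->(3,4) | p1:escaped | p2:escaped | p3:escaped | p4:(3,1)->(3,0)->EXIT
Step 5: p0:(3,4)->(3,5)->EXIT | p1:escaped | p2:escaped | p3:escaped | p4:escaped

ESCAPED ESCAPED ESCAPED ESCAPED ESCAPED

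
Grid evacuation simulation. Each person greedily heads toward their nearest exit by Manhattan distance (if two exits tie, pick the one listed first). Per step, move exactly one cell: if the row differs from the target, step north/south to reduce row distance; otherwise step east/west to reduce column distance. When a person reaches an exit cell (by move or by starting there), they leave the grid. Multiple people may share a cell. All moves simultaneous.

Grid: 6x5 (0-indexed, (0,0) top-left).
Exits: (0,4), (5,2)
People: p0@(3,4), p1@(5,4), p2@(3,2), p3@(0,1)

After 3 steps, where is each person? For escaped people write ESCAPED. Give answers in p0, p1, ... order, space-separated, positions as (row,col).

Step 1: p0:(3,4)->(2,4) | p1:(5,4)->(5,3) | p2:(3,2)->(4,2) | p3:(0,1)->(0,2)
Step 2: p0:(2,4)->(1,4) | p1:(5,3)->(5,2)->EXIT | p2:(4,2)->(5,2)->EXIT | p3:(0,2)->(0,3)
Step 3: p0:(1,4)->(0,4)->EXIT | p1:escaped | p2:escaped | p3:(0,3)->(0,4)->EXIT

ESCAPED ESCAPED ESCAPED ESCAPED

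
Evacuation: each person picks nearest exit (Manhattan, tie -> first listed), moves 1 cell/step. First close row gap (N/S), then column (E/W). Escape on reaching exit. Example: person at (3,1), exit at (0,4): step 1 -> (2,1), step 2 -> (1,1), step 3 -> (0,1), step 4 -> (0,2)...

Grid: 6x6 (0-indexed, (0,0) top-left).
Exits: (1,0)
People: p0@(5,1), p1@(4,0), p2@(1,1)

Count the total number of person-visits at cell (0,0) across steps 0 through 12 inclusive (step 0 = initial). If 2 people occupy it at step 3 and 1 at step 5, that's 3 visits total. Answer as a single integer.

Step 0: p0@(5,1) p1@(4,0) p2@(1,1) -> at (0,0): 0 [-], cum=0
Step 1: p0@(4,1) p1@(3,0) p2@ESC -> at (0,0): 0 [-], cum=0
Step 2: p0@(3,1) p1@(2,0) p2@ESC -> at (0,0): 0 [-], cum=0
Step 3: p0@(2,1) p1@ESC p2@ESC -> at (0,0): 0 [-], cum=0
Step 4: p0@(1,1) p1@ESC p2@ESC -> at (0,0): 0 [-], cum=0
Step 5: p0@ESC p1@ESC p2@ESC -> at (0,0): 0 [-], cum=0
Total visits = 0

Answer: 0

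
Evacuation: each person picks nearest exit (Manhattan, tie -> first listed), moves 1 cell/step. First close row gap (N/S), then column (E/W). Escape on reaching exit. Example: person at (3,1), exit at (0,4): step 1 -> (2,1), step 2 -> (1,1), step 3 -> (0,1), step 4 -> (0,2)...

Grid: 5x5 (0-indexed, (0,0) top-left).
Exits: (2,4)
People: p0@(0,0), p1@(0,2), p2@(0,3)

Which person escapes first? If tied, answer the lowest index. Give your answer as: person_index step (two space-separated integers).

Step 1: p0:(0,0)->(1,0) | p1:(0,2)->(1,2) | p2:(0,3)->(1,3)
Step 2: p0:(1,0)->(2,0) | p1:(1,2)->(2,2) | p2:(1,3)->(2,3)
Step 3: p0:(2,0)->(2,1) | p1:(2,2)->(2,3) | p2:(2,3)->(2,4)->EXIT
Step 4: p0:(2,1)->(2,2) | p1:(2,3)->(2,4)->EXIT | p2:escaped
Step 5: p0:(2,2)->(2,3) | p1:escaped | p2:escaped
Step 6: p0:(2,3)->(2,4)->EXIT | p1:escaped | p2:escaped
Exit steps: [6, 4, 3]
First to escape: p2 at step 3

Answer: 2 3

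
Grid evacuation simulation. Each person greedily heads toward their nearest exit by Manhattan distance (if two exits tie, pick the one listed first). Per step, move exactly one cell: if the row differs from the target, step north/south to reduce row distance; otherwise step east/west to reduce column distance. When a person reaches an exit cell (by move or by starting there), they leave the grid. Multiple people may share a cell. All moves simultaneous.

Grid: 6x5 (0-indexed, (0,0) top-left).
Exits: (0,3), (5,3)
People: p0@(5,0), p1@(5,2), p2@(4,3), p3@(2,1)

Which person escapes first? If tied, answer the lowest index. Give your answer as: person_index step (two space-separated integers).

Step 1: p0:(5,0)->(5,1) | p1:(5,2)->(5,3)->EXIT | p2:(4,3)->(5,3)->EXIT | p3:(2,1)->(1,1)
Step 2: p0:(5,1)->(5,2) | p1:escaped | p2:escaped | p3:(1,1)->(0,1)
Step 3: p0:(5,2)->(5,3)->EXIT | p1:escaped | p2:escaped | p3:(0,1)->(0,2)
Step 4: p0:escaped | p1:escaped | p2:escaped | p3:(0,2)->(0,3)->EXIT
Exit steps: [3, 1, 1, 4]
First to escape: p1 at step 1

Answer: 1 1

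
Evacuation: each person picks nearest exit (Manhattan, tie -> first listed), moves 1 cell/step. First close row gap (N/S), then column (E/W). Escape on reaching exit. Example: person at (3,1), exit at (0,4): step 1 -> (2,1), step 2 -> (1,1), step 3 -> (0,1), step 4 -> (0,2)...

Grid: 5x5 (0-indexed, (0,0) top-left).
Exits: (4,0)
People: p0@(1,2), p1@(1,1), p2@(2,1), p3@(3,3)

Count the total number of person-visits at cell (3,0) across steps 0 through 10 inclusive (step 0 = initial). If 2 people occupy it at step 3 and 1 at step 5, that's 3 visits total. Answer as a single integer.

Step 0: p0@(1,2) p1@(1,1) p2@(2,1) p3@(3,3) -> at (3,0): 0 [-], cum=0
Step 1: p0@(2,2) p1@(2,1) p2@(3,1) p3@(4,3) -> at (3,0): 0 [-], cum=0
Step 2: p0@(3,2) p1@(3,1) p2@(4,1) p3@(4,2) -> at (3,0): 0 [-], cum=0
Step 3: p0@(4,2) p1@(4,1) p2@ESC p3@(4,1) -> at (3,0): 0 [-], cum=0
Step 4: p0@(4,1) p1@ESC p2@ESC p3@ESC -> at (3,0): 0 [-], cum=0
Step 5: p0@ESC p1@ESC p2@ESC p3@ESC -> at (3,0): 0 [-], cum=0
Total visits = 0

Answer: 0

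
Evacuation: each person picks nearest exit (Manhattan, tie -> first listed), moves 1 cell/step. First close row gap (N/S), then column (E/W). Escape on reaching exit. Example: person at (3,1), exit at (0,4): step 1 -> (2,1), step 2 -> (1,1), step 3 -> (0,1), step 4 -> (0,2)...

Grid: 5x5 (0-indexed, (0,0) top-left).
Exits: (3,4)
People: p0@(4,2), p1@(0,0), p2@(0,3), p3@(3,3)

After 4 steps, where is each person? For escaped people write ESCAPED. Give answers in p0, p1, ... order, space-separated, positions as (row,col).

Step 1: p0:(4,2)->(3,2) | p1:(0,0)->(1,0) | p2:(0,3)->(1,3) | p3:(3,3)->(3,4)->EXIT
Step 2: p0:(3,2)->(3,3) | p1:(1,0)->(2,0) | p2:(1,3)->(2,3) | p3:escaped
Step 3: p0:(3,3)->(3,4)->EXIT | p1:(2,0)->(3,0) | p2:(2,3)->(3,3) | p3:escaped
Step 4: p0:escaped | p1:(3,0)->(3,1) | p2:(3,3)->(3,4)->EXIT | p3:escaped

ESCAPED (3,1) ESCAPED ESCAPED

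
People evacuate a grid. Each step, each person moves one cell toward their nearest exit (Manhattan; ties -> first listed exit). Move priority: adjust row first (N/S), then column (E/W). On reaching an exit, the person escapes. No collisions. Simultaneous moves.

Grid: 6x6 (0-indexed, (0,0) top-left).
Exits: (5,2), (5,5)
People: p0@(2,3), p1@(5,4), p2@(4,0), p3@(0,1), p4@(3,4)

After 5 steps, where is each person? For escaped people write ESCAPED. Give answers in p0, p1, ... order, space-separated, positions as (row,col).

Step 1: p0:(2,3)->(3,3) | p1:(5,4)->(5,5)->EXIT | p2:(4,0)->(5,0) | p3:(0,1)->(1,1) | p4:(3,4)->(4,4)
Step 2: p0:(3,3)->(4,3) | p1:escaped | p2:(5,0)->(5,1) | p3:(1,1)->(2,1) | p4:(4,4)->(5,4)
Step 3: p0:(4,3)->(5,3) | p1:escaped | p2:(5,1)->(5,2)->EXIT | p3:(2,1)->(3,1) | p4:(5,4)->(5,5)->EXIT
Step 4: p0:(5,3)->(5,2)->EXIT | p1:escaped | p2:escaped | p3:(3,1)->(4,1) | p4:escaped
Step 5: p0:escaped | p1:escaped | p2:escaped | p3:(4,1)->(5,1) | p4:escaped

ESCAPED ESCAPED ESCAPED (5,1) ESCAPED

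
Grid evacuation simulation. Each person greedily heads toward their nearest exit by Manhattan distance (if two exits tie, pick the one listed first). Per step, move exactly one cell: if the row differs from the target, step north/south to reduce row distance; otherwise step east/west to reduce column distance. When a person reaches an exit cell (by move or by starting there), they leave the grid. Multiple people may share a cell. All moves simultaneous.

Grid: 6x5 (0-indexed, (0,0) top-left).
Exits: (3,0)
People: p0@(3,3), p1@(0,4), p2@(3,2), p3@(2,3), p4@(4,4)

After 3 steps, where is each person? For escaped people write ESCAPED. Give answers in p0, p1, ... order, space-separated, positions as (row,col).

Step 1: p0:(3,3)->(3,2) | p1:(0,4)->(1,4) | p2:(3,2)->(3,1) | p3:(2,3)->(3,3) | p4:(4,4)->(3,4)
Step 2: p0:(3,2)->(3,1) | p1:(1,4)->(2,4) | p2:(3,1)->(3,0)->EXIT | p3:(3,3)->(3,2) | p4:(3,4)->(3,3)
Step 3: p0:(3,1)->(3,0)->EXIT | p1:(2,4)->(3,4) | p2:escaped | p3:(3,2)->(3,1) | p4:(3,3)->(3,2)

ESCAPED (3,4) ESCAPED (3,1) (3,2)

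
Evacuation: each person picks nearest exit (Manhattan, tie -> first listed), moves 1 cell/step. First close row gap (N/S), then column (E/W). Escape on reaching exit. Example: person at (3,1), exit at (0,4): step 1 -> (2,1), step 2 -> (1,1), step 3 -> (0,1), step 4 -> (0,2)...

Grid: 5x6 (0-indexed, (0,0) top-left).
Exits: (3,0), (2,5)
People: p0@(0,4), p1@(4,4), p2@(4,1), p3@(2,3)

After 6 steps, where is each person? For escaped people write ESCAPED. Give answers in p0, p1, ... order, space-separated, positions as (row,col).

Step 1: p0:(0,4)->(1,4) | p1:(4,4)->(3,4) | p2:(4,1)->(3,1) | p3:(2,3)->(2,4)
Step 2: p0:(1,4)->(2,4) | p1:(3,4)->(2,4) | p2:(3,1)->(3,0)->EXIT | p3:(2,4)->(2,5)->EXIT
Step 3: p0:(2,4)->(2,5)->EXIT | p1:(2,4)->(2,5)->EXIT | p2:escaped | p3:escaped

ESCAPED ESCAPED ESCAPED ESCAPED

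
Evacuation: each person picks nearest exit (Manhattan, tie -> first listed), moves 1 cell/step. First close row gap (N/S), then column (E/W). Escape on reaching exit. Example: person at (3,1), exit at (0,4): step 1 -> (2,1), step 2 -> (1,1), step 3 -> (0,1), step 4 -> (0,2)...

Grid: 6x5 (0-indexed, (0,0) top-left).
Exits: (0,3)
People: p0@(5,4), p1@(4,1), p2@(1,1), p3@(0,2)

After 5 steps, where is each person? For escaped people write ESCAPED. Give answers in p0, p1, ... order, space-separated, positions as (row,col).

Step 1: p0:(5,4)->(4,4) | p1:(4,1)->(3,1) | p2:(1,1)->(0,1) | p3:(0,2)->(0,3)->EXIT
Step 2: p0:(4,4)->(3,4) | p1:(3,1)->(2,1) | p2:(0,1)->(0,2) | p3:escaped
Step 3: p0:(3,4)->(2,4) | p1:(2,1)->(1,1) | p2:(0,2)->(0,3)->EXIT | p3:escaped
Step 4: p0:(2,4)->(1,4) | p1:(1,1)->(0,1) | p2:escaped | p3:escaped
Step 5: p0:(1,4)->(0,4) | p1:(0,1)->(0,2) | p2:escaped | p3:escaped

(0,4) (0,2) ESCAPED ESCAPED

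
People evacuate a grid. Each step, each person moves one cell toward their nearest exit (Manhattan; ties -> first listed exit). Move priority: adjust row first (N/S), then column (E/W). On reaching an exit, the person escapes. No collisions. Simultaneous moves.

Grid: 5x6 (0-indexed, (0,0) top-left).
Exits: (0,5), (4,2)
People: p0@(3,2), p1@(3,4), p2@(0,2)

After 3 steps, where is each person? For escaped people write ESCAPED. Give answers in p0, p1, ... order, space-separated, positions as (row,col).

Step 1: p0:(3,2)->(4,2)->EXIT | p1:(3,4)->(4,4) | p2:(0,2)->(0,3)
Step 2: p0:escaped | p1:(4,4)->(4,3) | p2:(0,3)->(0,4)
Step 3: p0:escaped | p1:(4,3)->(4,2)->EXIT | p2:(0,4)->(0,5)->EXIT

ESCAPED ESCAPED ESCAPED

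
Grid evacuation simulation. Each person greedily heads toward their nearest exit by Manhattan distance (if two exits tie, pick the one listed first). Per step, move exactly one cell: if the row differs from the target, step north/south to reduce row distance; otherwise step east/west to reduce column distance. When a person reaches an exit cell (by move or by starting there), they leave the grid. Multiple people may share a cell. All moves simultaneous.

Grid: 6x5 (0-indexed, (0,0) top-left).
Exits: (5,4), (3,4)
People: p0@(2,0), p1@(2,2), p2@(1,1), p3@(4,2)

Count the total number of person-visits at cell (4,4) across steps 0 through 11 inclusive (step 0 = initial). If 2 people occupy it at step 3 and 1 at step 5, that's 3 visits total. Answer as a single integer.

Answer: 0

Derivation:
Step 0: p0@(2,0) p1@(2,2) p2@(1,1) p3@(4,2) -> at (4,4): 0 [-], cum=0
Step 1: p0@(3,0) p1@(3,2) p2@(2,1) p3@(5,2) -> at (4,4): 0 [-], cum=0
Step 2: p0@(3,1) p1@(3,3) p2@(3,1) p3@(5,3) -> at (4,4): 0 [-], cum=0
Step 3: p0@(3,2) p1@ESC p2@(3,2) p3@ESC -> at (4,4): 0 [-], cum=0
Step 4: p0@(3,3) p1@ESC p2@(3,3) p3@ESC -> at (4,4): 0 [-], cum=0
Step 5: p0@ESC p1@ESC p2@ESC p3@ESC -> at (4,4): 0 [-], cum=0
Total visits = 0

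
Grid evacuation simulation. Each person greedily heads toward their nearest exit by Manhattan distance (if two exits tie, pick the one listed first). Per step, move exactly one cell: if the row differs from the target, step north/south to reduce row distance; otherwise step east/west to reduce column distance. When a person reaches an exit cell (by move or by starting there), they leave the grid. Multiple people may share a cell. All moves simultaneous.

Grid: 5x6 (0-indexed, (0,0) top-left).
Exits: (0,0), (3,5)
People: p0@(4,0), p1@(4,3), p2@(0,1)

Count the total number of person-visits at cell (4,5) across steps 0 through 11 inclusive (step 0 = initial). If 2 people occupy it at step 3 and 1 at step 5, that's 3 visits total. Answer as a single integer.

Step 0: p0@(4,0) p1@(4,3) p2@(0,1) -> at (4,5): 0 [-], cum=0
Step 1: p0@(3,0) p1@(3,3) p2@ESC -> at (4,5): 0 [-], cum=0
Step 2: p0@(2,0) p1@(3,4) p2@ESC -> at (4,5): 0 [-], cum=0
Step 3: p0@(1,0) p1@ESC p2@ESC -> at (4,5): 0 [-], cum=0
Step 4: p0@ESC p1@ESC p2@ESC -> at (4,5): 0 [-], cum=0
Total visits = 0

Answer: 0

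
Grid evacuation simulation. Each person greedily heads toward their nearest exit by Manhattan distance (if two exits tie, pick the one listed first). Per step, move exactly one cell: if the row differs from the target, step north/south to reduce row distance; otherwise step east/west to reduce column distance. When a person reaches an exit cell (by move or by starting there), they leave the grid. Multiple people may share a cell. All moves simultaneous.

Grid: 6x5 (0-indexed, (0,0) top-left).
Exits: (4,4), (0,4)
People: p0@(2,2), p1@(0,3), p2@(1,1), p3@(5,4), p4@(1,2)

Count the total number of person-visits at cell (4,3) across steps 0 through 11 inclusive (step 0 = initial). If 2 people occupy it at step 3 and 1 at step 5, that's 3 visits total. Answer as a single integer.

Step 0: p0@(2,2) p1@(0,3) p2@(1,1) p3@(5,4) p4@(1,2) -> at (4,3): 0 [-], cum=0
Step 1: p0@(3,2) p1@ESC p2@(0,1) p3@ESC p4@(0,2) -> at (4,3): 0 [-], cum=0
Step 2: p0@(4,2) p1@ESC p2@(0,2) p3@ESC p4@(0,3) -> at (4,3): 0 [-], cum=0
Step 3: p0@(4,3) p1@ESC p2@(0,3) p3@ESC p4@ESC -> at (4,3): 1 [p0], cum=1
Step 4: p0@ESC p1@ESC p2@ESC p3@ESC p4@ESC -> at (4,3): 0 [-], cum=1
Total visits = 1

Answer: 1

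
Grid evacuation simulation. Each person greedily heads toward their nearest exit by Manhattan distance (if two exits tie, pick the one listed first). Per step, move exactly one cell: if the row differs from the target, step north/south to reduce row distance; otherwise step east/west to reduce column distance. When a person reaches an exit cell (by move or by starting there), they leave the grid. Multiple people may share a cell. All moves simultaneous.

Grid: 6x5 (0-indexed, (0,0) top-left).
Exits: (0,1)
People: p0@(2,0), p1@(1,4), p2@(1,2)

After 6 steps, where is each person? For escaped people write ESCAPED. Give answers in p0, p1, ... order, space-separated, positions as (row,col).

Step 1: p0:(2,0)->(1,0) | p1:(1,4)->(0,4) | p2:(1,2)->(0,2)
Step 2: p0:(1,0)->(0,0) | p1:(0,4)->(0,3) | p2:(0,2)->(0,1)->EXIT
Step 3: p0:(0,0)->(0,1)->EXIT | p1:(0,3)->(0,2) | p2:escaped
Step 4: p0:escaped | p1:(0,2)->(0,1)->EXIT | p2:escaped

ESCAPED ESCAPED ESCAPED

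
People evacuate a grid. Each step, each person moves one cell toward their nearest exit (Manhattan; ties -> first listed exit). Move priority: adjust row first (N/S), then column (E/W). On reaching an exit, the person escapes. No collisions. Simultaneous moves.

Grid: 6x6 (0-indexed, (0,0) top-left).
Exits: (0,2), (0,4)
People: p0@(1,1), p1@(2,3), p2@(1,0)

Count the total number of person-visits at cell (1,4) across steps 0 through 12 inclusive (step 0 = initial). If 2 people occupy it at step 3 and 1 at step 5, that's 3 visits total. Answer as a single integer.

Step 0: p0@(1,1) p1@(2,3) p2@(1,0) -> at (1,4): 0 [-], cum=0
Step 1: p0@(0,1) p1@(1,3) p2@(0,0) -> at (1,4): 0 [-], cum=0
Step 2: p0@ESC p1@(0,3) p2@(0,1) -> at (1,4): 0 [-], cum=0
Step 3: p0@ESC p1@ESC p2@ESC -> at (1,4): 0 [-], cum=0
Total visits = 0

Answer: 0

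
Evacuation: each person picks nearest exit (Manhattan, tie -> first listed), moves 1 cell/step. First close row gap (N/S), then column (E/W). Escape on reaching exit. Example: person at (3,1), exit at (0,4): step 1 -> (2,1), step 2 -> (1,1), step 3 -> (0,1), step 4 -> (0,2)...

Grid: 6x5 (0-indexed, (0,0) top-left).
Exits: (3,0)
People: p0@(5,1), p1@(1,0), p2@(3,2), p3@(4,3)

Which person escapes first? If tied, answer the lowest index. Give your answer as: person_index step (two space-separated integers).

Step 1: p0:(5,1)->(4,1) | p1:(1,0)->(2,0) | p2:(3,2)->(3,1) | p3:(4,3)->(3,3)
Step 2: p0:(4,1)->(3,1) | p1:(2,0)->(3,0)->EXIT | p2:(3,1)->(3,0)->EXIT | p3:(3,3)->(3,2)
Step 3: p0:(3,1)->(3,0)->EXIT | p1:escaped | p2:escaped | p3:(3,2)->(3,1)
Step 4: p0:escaped | p1:escaped | p2:escaped | p3:(3,1)->(3,0)->EXIT
Exit steps: [3, 2, 2, 4]
First to escape: p1 at step 2

Answer: 1 2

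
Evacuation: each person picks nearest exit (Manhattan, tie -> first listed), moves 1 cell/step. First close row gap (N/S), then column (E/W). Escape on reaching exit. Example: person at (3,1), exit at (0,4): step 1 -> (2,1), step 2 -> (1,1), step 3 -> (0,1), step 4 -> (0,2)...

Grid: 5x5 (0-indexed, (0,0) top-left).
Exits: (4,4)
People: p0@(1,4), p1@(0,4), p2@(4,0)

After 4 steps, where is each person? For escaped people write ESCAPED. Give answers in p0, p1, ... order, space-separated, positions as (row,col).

Step 1: p0:(1,4)->(2,4) | p1:(0,4)->(1,4) | p2:(4,0)->(4,1)
Step 2: p0:(2,4)->(3,4) | p1:(1,4)->(2,4) | p2:(4,1)->(4,2)
Step 3: p0:(3,4)->(4,4)->EXIT | p1:(2,4)->(3,4) | p2:(4,2)->(4,3)
Step 4: p0:escaped | p1:(3,4)->(4,4)->EXIT | p2:(4,3)->(4,4)->EXIT

ESCAPED ESCAPED ESCAPED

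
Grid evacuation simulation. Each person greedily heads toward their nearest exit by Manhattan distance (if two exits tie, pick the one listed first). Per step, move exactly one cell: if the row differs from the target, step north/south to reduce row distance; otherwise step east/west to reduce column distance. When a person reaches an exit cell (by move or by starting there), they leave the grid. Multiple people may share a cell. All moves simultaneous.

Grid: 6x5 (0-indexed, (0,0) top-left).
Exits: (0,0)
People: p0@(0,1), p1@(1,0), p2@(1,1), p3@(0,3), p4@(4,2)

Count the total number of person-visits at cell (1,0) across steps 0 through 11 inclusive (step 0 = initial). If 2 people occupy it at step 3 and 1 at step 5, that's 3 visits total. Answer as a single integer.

Step 0: p0@(0,1) p1@(1,0) p2@(1,1) p3@(0,3) p4@(4,2) -> at (1,0): 1 [p1], cum=1
Step 1: p0@ESC p1@ESC p2@(0,1) p3@(0,2) p4@(3,2) -> at (1,0): 0 [-], cum=1
Step 2: p0@ESC p1@ESC p2@ESC p3@(0,1) p4@(2,2) -> at (1,0): 0 [-], cum=1
Step 3: p0@ESC p1@ESC p2@ESC p3@ESC p4@(1,2) -> at (1,0): 0 [-], cum=1
Step 4: p0@ESC p1@ESC p2@ESC p3@ESC p4@(0,2) -> at (1,0): 0 [-], cum=1
Step 5: p0@ESC p1@ESC p2@ESC p3@ESC p4@(0,1) -> at (1,0): 0 [-], cum=1
Step 6: p0@ESC p1@ESC p2@ESC p3@ESC p4@ESC -> at (1,0): 0 [-], cum=1
Total visits = 1

Answer: 1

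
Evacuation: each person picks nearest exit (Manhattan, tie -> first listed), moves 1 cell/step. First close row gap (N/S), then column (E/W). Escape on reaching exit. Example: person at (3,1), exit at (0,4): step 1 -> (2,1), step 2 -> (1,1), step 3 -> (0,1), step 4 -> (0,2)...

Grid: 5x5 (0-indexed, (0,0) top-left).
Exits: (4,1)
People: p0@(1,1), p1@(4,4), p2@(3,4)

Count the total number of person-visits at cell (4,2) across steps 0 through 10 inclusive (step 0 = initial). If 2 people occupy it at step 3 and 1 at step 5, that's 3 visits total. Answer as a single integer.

Answer: 2

Derivation:
Step 0: p0@(1,1) p1@(4,4) p2@(3,4) -> at (4,2): 0 [-], cum=0
Step 1: p0@(2,1) p1@(4,3) p2@(4,4) -> at (4,2): 0 [-], cum=0
Step 2: p0@(3,1) p1@(4,2) p2@(4,3) -> at (4,2): 1 [p1], cum=1
Step 3: p0@ESC p1@ESC p2@(4,2) -> at (4,2): 1 [p2], cum=2
Step 4: p0@ESC p1@ESC p2@ESC -> at (4,2): 0 [-], cum=2
Total visits = 2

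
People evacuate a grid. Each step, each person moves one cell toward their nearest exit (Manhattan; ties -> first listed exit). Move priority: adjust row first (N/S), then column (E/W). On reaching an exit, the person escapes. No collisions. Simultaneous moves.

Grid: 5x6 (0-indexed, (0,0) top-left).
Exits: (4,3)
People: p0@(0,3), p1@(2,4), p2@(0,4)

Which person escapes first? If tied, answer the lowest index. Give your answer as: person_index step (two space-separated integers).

Step 1: p0:(0,3)->(1,3) | p1:(2,4)->(3,4) | p2:(0,4)->(1,4)
Step 2: p0:(1,3)->(2,3) | p1:(3,4)->(4,4) | p2:(1,4)->(2,4)
Step 3: p0:(2,3)->(3,3) | p1:(4,4)->(4,3)->EXIT | p2:(2,4)->(3,4)
Step 4: p0:(3,3)->(4,3)->EXIT | p1:escaped | p2:(3,4)->(4,4)
Step 5: p0:escaped | p1:escaped | p2:(4,4)->(4,3)->EXIT
Exit steps: [4, 3, 5]
First to escape: p1 at step 3

Answer: 1 3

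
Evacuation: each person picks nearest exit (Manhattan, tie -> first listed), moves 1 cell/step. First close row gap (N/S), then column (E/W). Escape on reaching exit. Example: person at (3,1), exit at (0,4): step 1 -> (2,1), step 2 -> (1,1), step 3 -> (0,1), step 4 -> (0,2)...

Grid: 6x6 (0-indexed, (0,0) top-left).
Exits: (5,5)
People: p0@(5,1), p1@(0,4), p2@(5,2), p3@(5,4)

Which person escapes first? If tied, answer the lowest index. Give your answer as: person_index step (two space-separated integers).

Answer: 3 1

Derivation:
Step 1: p0:(5,1)->(5,2) | p1:(0,4)->(1,4) | p2:(5,2)->(5,3) | p3:(5,4)->(5,5)->EXIT
Step 2: p0:(5,2)->(5,3) | p1:(1,4)->(2,4) | p2:(5,3)->(5,4) | p3:escaped
Step 3: p0:(5,3)->(5,4) | p1:(2,4)->(3,4) | p2:(5,4)->(5,5)->EXIT | p3:escaped
Step 4: p0:(5,4)->(5,5)->EXIT | p1:(3,4)->(4,4) | p2:escaped | p3:escaped
Step 5: p0:escaped | p1:(4,4)->(5,4) | p2:escaped | p3:escaped
Step 6: p0:escaped | p1:(5,4)->(5,5)->EXIT | p2:escaped | p3:escaped
Exit steps: [4, 6, 3, 1]
First to escape: p3 at step 1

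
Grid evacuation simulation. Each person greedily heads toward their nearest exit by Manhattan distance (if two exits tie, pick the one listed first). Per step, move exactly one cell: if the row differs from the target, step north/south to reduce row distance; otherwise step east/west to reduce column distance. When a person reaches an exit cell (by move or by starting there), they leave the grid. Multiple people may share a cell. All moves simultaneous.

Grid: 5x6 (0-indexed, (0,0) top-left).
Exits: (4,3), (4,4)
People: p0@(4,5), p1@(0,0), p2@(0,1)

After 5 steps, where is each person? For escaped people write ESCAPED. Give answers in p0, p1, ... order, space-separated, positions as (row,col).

Step 1: p0:(4,5)->(4,4)->EXIT | p1:(0,0)->(1,0) | p2:(0,1)->(1,1)
Step 2: p0:escaped | p1:(1,0)->(2,0) | p2:(1,1)->(2,1)
Step 3: p0:escaped | p1:(2,0)->(3,0) | p2:(2,1)->(3,1)
Step 4: p0:escaped | p1:(3,0)->(4,0) | p2:(3,1)->(4,1)
Step 5: p0:escaped | p1:(4,0)->(4,1) | p2:(4,1)->(4,2)

ESCAPED (4,1) (4,2)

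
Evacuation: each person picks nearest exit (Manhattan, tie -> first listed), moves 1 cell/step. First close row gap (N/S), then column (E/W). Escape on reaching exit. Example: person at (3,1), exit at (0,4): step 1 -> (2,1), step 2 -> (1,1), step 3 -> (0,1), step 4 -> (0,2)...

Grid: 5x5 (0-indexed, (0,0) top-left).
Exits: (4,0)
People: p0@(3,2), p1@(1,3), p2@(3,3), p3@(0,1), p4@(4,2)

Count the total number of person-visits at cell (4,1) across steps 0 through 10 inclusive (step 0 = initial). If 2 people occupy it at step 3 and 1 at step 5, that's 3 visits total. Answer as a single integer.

Answer: 5

Derivation:
Step 0: p0@(3,2) p1@(1,3) p2@(3,3) p3@(0,1) p4@(4,2) -> at (4,1): 0 [-], cum=0
Step 1: p0@(4,2) p1@(2,3) p2@(4,3) p3@(1,1) p4@(4,1) -> at (4,1): 1 [p4], cum=1
Step 2: p0@(4,1) p1@(3,3) p2@(4,2) p3@(2,1) p4@ESC -> at (4,1): 1 [p0], cum=2
Step 3: p0@ESC p1@(4,3) p2@(4,1) p3@(3,1) p4@ESC -> at (4,1): 1 [p2], cum=3
Step 4: p0@ESC p1@(4,2) p2@ESC p3@(4,1) p4@ESC -> at (4,1): 1 [p3], cum=4
Step 5: p0@ESC p1@(4,1) p2@ESC p3@ESC p4@ESC -> at (4,1): 1 [p1], cum=5
Step 6: p0@ESC p1@ESC p2@ESC p3@ESC p4@ESC -> at (4,1): 0 [-], cum=5
Total visits = 5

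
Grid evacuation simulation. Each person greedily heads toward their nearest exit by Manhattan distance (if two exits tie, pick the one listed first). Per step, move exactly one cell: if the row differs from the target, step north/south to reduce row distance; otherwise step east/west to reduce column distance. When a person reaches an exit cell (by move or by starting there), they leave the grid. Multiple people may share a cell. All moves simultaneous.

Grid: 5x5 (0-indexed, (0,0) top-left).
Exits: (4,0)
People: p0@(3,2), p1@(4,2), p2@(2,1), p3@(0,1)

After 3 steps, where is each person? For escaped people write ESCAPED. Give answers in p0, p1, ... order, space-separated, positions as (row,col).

Step 1: p0:(3,2)->(4,2) | p1:(4,2)->(4,1) | p2:(2,1)->(3,1) | p3:(0,1)->(1,1)
Step 2: p0:(4,2)->(4,1) | p1:(4,1)->(4,0)->EXIT | p2:(3,1)->(4,1) | p3:(1,1)->(2,1)
Step 3: p0:(4,1)->(4,0)->EXIT | p1:escaped | p2:(4,1)->(4,0)->EXIT | p3:(2,1)->(3,1)

ESCAPED ESCAPED ESCAPED (3,1)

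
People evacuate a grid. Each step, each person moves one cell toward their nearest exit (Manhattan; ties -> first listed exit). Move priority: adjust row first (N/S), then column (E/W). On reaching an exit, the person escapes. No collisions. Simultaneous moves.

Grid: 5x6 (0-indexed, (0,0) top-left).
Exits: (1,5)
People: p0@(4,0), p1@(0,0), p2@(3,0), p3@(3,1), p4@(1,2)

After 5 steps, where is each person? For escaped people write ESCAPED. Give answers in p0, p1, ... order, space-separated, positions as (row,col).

Step 1: p0:(4,0)->(3,0) | p1:(0,0)->(1,0) | p2:(3,0)->(2,0) | p3:(3,1)->(2,1) | p4:(1,2)->(1,3)
Step 2: p0:(3,0)->(2,0) | p1:(1,0)->(1,1) | p2:(2,0)->(1,0) | p3:(2,1)->(1,1) | p4:(1,3)->(1,4)
Step 3: p0:(2,0)->(1,0) | p1:(1,1)->(1,2) | p2:(1,0)->(1,1) | p3:(1,1)->(1,2) | p4:(1,4)->(1,5)->EXIT
Step 4: p0:(1,0)->(1,1) | p1:(1,2)->(1,3) | p2:(1,1)->(1,2) | p3:(1,2)->(1,3) | p4:escaped
Step 5: p0:(1,1)->(1,2) | p1:(1,3)->(1,4) | p2:(1,2)->(1,3) | p3:(1,3)->(1,4) | p4:escaped

(1,2) (1,4) (1,3) (1,4) ESCAPED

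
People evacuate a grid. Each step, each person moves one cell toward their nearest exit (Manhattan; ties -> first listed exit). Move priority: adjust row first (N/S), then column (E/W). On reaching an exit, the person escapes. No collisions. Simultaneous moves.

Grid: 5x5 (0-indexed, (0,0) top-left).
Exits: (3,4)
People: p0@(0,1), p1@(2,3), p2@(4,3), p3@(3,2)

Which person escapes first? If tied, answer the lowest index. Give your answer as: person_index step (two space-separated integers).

Answer: 1 2

Derivation:
Step 1: p0:(0,1)->(1,1) | p1:(2,3)->(3,3) | p2:(4,3)->(3,3) | p3:(3,2)->(3,3)
Step 2: p0:(1,1)->(2,1) | p1:(3,3)->(3,4)->EXIT | p2:(3,3)->(3,4)->EXIT | p3:(3,3)->(3,4)->EXIT
Step 3: p0:(2,1)->(3,1) | p1:escaped | p2:escaped | p3:escaped
Step 4: p0:(3,1)->(3,2) | p1:escaped | p2:escaped | p3:escaped
Step 5: p0:(3,2)->(3,3) | p1:escaped | p2:escaped | p3:escaped
Step 6: p0:(3,3)->(3,4)->EXIT | p1:escaped | p2:escaped | p3:escaped
Exit steps: [6, 2, 2, 2]
First to escape: p1 at step 2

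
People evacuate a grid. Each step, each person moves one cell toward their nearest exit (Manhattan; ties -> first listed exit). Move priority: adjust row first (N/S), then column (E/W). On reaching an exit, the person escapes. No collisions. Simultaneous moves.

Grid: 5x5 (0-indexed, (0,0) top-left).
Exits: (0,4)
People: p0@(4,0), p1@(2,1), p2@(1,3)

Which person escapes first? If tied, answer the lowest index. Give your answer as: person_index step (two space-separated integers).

Step 1: p0:(4,0)->(3,0) | p1:(2,1)->(1,1) | p2:(1,3)->(0,3)
Step 2: p0:(3,0)->(2,0) | p1:(1,1)->(0,1) | p2:(0,3)->(0,4)->EXIT
Step 3: p0:(2,0)->(1,0) | p1:(0,1)->(0,2) | p2:escaped
Step 4: p0:(1,0)->(0,0) | p1:(0,2)->(0,3) | p2:escaped
Step 5: p0:(0,0)->(0,1) | p1:(0,3)->(0,4)->EXIT | p2:escaped
Step 6: p0:(0,1)->(0,2) | p1:escaped | p2:escaped
Step 7: p0:(0,2)->(0,3) | p1:escaped | p2:escaped
Step 8: p0:(0,3)->(0,4)->EXIT | p1:escaped | p2:escaped
Exit steps: [8, 5, 2]
First to escape: p2 at step 2

Answer: 2 2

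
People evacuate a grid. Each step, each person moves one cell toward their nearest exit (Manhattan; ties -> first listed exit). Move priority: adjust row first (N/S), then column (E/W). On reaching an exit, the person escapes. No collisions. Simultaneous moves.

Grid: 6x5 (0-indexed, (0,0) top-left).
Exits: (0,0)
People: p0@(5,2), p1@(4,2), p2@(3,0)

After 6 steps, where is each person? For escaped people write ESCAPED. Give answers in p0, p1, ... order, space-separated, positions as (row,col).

Step 1: p0:(5,2)->(4,2) | p1:(4,2)->(3,2) | p2:(3,0)->(2,0)
Step 2: p0:(4,2)->(3,2) | p1:(3,2)->(2,2) | p2:(2,0)->(1,0)
Step 3: p0:(3,2)->(2,2) | p1:(2,2)->(1,2) | p2:(1,0)->(0,0)->EXIT
Step 4: p0:(2,2)->(1,2) | p1:(1,2)->(0,2) | p2:escaped
Step 5: p0:(1,2)->(0,2) | p1:(0,2)->(0,1) | p2:escaped
Step 6: p0:(0,2)->(0,1) | p1:(0,1)->(0,0)->EXIT | p2:escaped

(0,1) ESCAPED ESCAPED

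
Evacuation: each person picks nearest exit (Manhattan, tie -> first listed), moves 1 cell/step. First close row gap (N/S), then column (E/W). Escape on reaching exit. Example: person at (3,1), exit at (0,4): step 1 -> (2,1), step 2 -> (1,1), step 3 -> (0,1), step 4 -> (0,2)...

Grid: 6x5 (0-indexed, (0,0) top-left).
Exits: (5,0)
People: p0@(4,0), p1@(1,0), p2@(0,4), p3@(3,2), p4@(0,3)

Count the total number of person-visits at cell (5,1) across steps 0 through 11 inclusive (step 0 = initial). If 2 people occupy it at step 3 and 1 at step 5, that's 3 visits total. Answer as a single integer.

Answer: 3

Derivation:
Step 0: p0@(4,0) p1@(1,0) p2@(0,4) p3@(3,2) p4@(0,3) -> at (5,1): 0 [-], cum=0
Step 1: p0@ESC p1@(2,0) p2@(1,4) p3@(4,2) p4@(1,3) -> at (5,1): 0 [-], cum=0
Step 2: p0@ESC p1@(3,0) p2@(2,4) p3@(5,2) p4@(2,3) -> at (5,1): 0 [-], cum=0
Step 3: p0@ESC p1@(4,0) p2@(3,4) p3@(5,1) p4@(3,3) -> at (5,1): 1 [p3], cum=1
Step 4: p0@ESC p1@ESC p2@(4,4) p3@ESC p4@(4,3) -> at (5,1): 0 [-], cum=1
Step 5: p0@ESC p1@ESC p2@(5,4) p3@ESC p4@(5,3) -> at (5,1): 0 [-], cum=1
Step 6: p0@ESC p1@ESC p2@(5,3) p3@ESC p4@(5,2) -> at (5,1): 0 [-], cum=1
Step 7: p0@ESC p1@ESC p2@(5,2) p3@ESC p4@(5,1) -> at (5,1): 1 [p4], cum=2
Step 8: p0@ESC p1@ESC p2@(5,1) p3@ESC p4@ESC -> at (5,1): 1 [p2], cum=3
Step 9: p0@ESC p1@ESC p2@ESC p3@ESC p4@ESC -> at (5,1): 0 [-], cum=3
Total visits = 3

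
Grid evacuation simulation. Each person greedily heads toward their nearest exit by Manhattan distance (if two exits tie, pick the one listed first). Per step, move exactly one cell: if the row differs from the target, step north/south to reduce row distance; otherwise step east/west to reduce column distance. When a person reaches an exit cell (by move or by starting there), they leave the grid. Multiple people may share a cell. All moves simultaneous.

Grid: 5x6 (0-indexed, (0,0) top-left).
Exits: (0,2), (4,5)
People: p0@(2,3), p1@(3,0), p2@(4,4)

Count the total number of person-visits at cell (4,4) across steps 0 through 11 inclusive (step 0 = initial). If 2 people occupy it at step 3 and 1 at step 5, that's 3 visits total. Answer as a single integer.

Step 0: p0@(2,3) p1@(3,0) p2@(4,4) -> at (4,4): 1 [p2], cum=1
Step 1: p0@(1,3) p1@(2,0) p2@ESC -> at (4,4): 0 [-], cum=1
Step 2: p0@(0,3) p1@(1,0) p2@ESC -> at (4,4): 0 [-], cum=1
Step 3: p0@ESC p1@(0,0) p2@ESC -> at (4,4): 0 [-], cum=1
Step 4: p0@ESC p1@(0,1) p2@ESC -> at (4,4): 0 [-], cum=1
Step 5: p0@ESC p1@ESC p2@ESC -> at (4,4): 0 [-], cum=1
Total visits = 1

Answer: 1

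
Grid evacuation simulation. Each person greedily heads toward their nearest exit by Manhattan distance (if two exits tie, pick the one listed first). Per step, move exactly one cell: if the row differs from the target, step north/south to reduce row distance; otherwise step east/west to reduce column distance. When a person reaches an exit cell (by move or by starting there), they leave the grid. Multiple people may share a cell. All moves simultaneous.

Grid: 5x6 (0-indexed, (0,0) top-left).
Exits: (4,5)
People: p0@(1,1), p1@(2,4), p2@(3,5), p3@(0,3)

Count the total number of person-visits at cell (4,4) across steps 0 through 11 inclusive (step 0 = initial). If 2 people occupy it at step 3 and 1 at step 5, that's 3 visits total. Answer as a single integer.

Answer: 3

Derivation:
Step 0: p0@(1,1) p1@(2,4) p2@(3,5) p3@(0,3) -> at (4,4): 0 [-], cum=0
Step 1: p0@(2,1) p1@(3,4) p2@ESC p3@(1,3) -> at (4,4): 0 [-], cum=0
Step 2: p0@(3,1) p1@(4,4) p2@ESC p3@(2,3) -> at (4,4): 1 [p1], cum=1
Step 3: p0@(4,1) p1@ESC p2@ESC p3@(3,3) -> at (4,4): 0 [-], cum=1
Step 4: p0@(4,2) p1@ESC p2@ESC p3@(4,3) -> at (4,4): 0 [-], cum=1
Step 5: p0@(4,3) p1@ESC p2@ESC p3@(4,4) -> at (4,4): 1 [p3], cum=2
Step 6: p0@(4,4) p1@ESC p2@ESC p3@ESC -> at (4,4): 1 [p0], cum=3
Step 7: p0@ESC p1@ESC p2@ESC p3@ESC -> at (4,4): 0 [-], cum=3
Total visits = 3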